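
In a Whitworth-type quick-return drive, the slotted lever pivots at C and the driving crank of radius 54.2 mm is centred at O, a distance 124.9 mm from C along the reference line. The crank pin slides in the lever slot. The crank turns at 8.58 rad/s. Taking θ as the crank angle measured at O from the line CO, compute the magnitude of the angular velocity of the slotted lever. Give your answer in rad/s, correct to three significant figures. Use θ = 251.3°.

0.464

ω = 8.58 rad/s
Crank pin A relative to C: A = (d + r cosθ, r sinθ); lever angle φ = atan2(r sinθ, d + r cosθ).
Differentiating tanφ: φ̇ = rω(d cosθ + r)/(d² + r² + 2dr cosθ).
d² + r² + 2dr cosθ = |CA|² = 0.0141968 m²;  d cosθ + r = +0.014155 m.
|ω_lever| = |0.0542·8.58·+0.014155| / 0.0141968 = 0.46368 rad/s.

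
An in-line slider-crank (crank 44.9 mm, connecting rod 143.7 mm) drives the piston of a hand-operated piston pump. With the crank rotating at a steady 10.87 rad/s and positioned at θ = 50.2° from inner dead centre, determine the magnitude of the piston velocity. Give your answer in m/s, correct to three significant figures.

ω = 10.87 rad/s
For an in-line slider-crank, x = r cosθ + √(L² − r² sin²θ), so v = −rω sinθ·[1 + r cosθ/√(L² − r² sin²θ)].
With r = 0.0449 m, L = 0.1437 m, θ = 50.2°: √(L² − r² sin²θ) = 0.1395 m.
v = −0.0449·10.87·0.76828·[1 + 0.0449·0.64011/0.1395] = -0.45223 m/s.
|v| = 0.45223 m/s.

0.452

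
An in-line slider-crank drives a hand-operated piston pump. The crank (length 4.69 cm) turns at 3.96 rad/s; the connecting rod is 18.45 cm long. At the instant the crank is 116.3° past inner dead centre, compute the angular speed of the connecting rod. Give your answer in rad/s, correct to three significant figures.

ω = 3.96 rad/s
The rod makes angle φ with the slider axis where L sinφ = r sinθ; differentiating, L cosφ·φ̇ = r ω cosθ.
L cosφ = √(L² − r² sin²θ) = 0.17965 m.
|ω_rod| = r ω |cosθ| / √(L² − r² sin²θ) = 0.0469·3.96·0.44307/0.17965 = 0.45806 rad/s.

0.458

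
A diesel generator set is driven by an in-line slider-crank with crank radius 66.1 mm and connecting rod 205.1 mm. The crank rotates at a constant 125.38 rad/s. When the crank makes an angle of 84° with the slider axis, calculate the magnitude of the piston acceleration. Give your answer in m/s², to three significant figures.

ω = 125.4 rad/s
x(θ) = r cosθ + √(L² − r² sin²θ); with ω constant, a = ω²·d²x/dθ².
d²x/dθ² = −r cosθ − r²(cos2θ)/√u − r⁴ sin²2θ/(4u^{3/2}),  u = L² − r² sin²θ = 0.0377445 m².
Substituting r = 0.0661 m, L = 0.2051 m, θ = 84°: d²x/dθ² = +0.01506 m.
a = ω²·d²x/dθ² = (125.4)²·(+0.01506) = +236.75 m/s²;  |a| = 236.75 m/s².

237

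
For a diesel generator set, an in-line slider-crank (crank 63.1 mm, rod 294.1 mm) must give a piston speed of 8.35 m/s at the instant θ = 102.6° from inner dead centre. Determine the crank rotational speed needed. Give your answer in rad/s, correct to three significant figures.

142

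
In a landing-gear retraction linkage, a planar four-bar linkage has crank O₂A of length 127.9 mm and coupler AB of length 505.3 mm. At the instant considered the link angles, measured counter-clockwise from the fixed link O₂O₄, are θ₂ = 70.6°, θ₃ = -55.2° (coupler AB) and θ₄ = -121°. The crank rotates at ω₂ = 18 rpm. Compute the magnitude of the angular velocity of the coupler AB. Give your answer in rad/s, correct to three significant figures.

0.105

ω₂ = 1.885 rad/s (from 18 rpm).
Differentiating the loop-closure r₂e^{iθ₂}+r₃e^{iθ₃}=r₁+r₄e^{iθ₄} gives r₂ω₂e^{iθ₂}+r₃ω₃e^{iθ₃}=r₄ω₄e^{iθ₄}.
Eliminating the other unknown: ω₃ = r₂ω₂ sin(θ₄−θ₂) / [r₃ sin(θ₃−θ₄)].
Numerator sine = +0.20108; denominator sine = +0.91212.
Result = 0.1279·1.885·(+0.20108) / (0.5053·(+0.91212)) = +0.10518 rad/s; magnitude 0.10518 rad/s.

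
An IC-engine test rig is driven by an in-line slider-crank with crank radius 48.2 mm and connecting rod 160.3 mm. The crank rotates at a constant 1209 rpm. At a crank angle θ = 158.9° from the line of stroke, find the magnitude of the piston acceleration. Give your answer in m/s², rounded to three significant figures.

ω = 2π·1209/60 = 126.6 rad/s
x(θ) = r cosθ + √(L² − r² sin²θ); with ω constant, a = ω²·d²x/dθ².
d²x/dθ² = −r cosθ − r²(cos2θ)/√u − r⁴ sin²2θ/(4u^{3/2}),  u = L² − r² sin²θ = 0.025395 m².
Substituting r = 0.0482 m, L = 0.1603 m, θ = 158.9°: d²x/dθ² = +0.034018 m.
a = ω²·d²x/dθ² = (126.6)²·(+0.034018) = +545.28 m/s²;  |a| = 545.28 m/s².

545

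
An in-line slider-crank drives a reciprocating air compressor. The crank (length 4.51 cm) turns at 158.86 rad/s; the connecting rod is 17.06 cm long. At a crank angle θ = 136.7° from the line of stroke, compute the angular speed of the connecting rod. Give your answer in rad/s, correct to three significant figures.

31.1

ω = 158.9 rad/s
The rod makes angle φ with the slider axis where L sinφ = r sinθ; differentiating, L cosφ·φ̇ = r ω cosθ.
L cosφ = √(L² − r² sin²θ) = 0.16777 m.
|ω_rod| = r ω |cosθ| / √(L² − r² sin²θ) = 0.0451·158.9·0.72777/0.16777 = 31.079 rad/s.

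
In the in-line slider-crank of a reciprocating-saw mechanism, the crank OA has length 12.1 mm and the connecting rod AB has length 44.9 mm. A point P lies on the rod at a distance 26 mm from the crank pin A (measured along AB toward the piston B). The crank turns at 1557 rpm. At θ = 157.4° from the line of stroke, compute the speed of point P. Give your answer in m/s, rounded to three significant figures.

ω = 163 rad/s.  Crank-pin speed |V_A| = rω = 1.9729 m/s, perpendicular to OA.
Rod angle: sinφ = −(r/L) sinθ ⇒ φ = -5.944°; ω_rod = −rω cosθ/√(L²−r²sin²θ) = +40.785 rad/s.
V_P = V_A + ω_rod × AP, with AP = 0.026 m along the rod.
Components: V_Px = −rω sinθ − a·ω_rod·sinφ = -0.64835 m/s;  V_Py = rω cosθ + a·ω_rod·cosφ = -0.76669 m/s.
|V_P| = √(V_Px² + V_Py²) = 1.0041 m/s.

1.00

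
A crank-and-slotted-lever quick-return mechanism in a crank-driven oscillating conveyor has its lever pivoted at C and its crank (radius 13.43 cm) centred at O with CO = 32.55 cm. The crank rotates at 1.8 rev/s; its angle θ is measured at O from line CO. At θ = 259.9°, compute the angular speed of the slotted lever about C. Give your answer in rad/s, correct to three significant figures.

1.08

ω = 11.31 rad/s (from 1.8 rev/s).
Crank pin A relative to C: A = (d + r cosθ, r sinθ); lever angle φ = atan2(r sinθ, d + r cosθ).
Differentiating tanφ: φ̇ = rω(d cosθ + r)/(d² + r² + 2dr cosθ).
d² + r² + 2dr cosθ = |CA|² = 0.108655 m²;  d cosθ + r = +0.077218 m.
|ω_lever| = |0.1343·11.31·+0.077218| / 0.108655 = 1.0794 rad/s.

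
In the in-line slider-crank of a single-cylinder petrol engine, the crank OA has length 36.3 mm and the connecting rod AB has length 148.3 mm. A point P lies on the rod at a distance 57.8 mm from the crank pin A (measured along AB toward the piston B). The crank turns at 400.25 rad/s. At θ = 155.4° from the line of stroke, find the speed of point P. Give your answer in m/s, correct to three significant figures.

9.77

ω = 400.2 rad/s.  Crank-pin speed |V_A| = rω = 14.529 m/s, perpendicular to OA.
Rod angle: sinφ = −(r/L) sinθ ⇒ φ = -5.848°; ω_rod = −rω cosθ/√(L²−r²sin²θ) = +89.545 rad/s.
V_P = V_A + ω_rod × AP, with AP = 0.0578 m along the rod.
Components: V_Px = −rω sinθ − a·ω_rod·sinφ = -5.5208 m/s;  V_Py = rω cosθ + a·ω_rod·cosφ = -8.0616 m/s.
|V_P| = √(V_Px² + V_Py²) = 9.7708 m/s.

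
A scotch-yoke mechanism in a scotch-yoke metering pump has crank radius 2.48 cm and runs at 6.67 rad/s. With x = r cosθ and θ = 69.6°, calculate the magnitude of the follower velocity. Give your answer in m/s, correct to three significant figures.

ω = 6.67 rad/s
x = r cosθ ⇒ ẋ = −rω sinθ.
|v| = rω|sinθ| = 0.0248·6.67·|sin 69.6°| = 0.15504 m/s.

0.155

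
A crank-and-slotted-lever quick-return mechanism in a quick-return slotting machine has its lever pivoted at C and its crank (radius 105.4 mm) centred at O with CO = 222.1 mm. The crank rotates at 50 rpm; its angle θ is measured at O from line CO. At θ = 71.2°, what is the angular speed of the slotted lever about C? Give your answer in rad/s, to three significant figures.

1.29

ω = 5.236 rad/s (from 50 rpm).
Crank pin A relative to C: A = (d + r cosθ, r sinθ); lever angle φ = atan2(r sinθ, d + r cosθ).
Differentiating tanφ: φ̇ = rω(d cosθ + r)/(d² + r² + 2dr cosθ).
d² + r² + 2dr cosθ = |CA|² = 0.0755256 m²;  d cosθ + r = +0.17698 m.
|ω_lever| = |0.1054·5.236·+0.17698| / 0.0755256 = 1.2932 rad/s.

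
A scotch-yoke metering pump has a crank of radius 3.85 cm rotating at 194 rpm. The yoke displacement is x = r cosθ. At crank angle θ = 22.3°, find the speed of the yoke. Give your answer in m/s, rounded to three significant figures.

0.297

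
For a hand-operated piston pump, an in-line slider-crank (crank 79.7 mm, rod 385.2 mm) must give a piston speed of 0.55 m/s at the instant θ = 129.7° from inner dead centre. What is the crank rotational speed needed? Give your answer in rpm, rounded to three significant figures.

98.9

For an in-line slider-crank, |v_piston| = rω|sinθ|·[1 + r cosθ/√(L² − r² sin²θ)].
With r = 0.0797 m, L = 0.3852 m, θ = 129.7°: the bracketed kinematic factor |dx/dθ| = 0.053112 m.
ω = v/|dx/dθ| = 0.55/0.053112 = 10.355 rad/s.
N = 60ω/(2π) = 98.888 rpm.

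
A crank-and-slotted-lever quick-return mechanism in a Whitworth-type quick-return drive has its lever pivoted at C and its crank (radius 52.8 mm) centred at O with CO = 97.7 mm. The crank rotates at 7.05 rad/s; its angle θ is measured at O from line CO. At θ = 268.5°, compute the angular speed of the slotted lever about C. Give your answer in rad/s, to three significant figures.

ω = 7.05 rad/s
Crank pin A relative to C: A = (d + r cosθ, r sinθ); lever angle φ = atan2(r sinθ, d + r cosθ).
Differentiating tanφ: φ̇ = rω(d cosθ + r)/(d² + r² + 2dr cosθ).
d² + r² + 2dr cosθ = |CA|² = 0.0120631 m²;  d cosθ + r = +0.050243 m.
|ω_lever| = |0.0528·7.05·+0.050243| / 0.0120631 = 1.5504 rad/s.

1.55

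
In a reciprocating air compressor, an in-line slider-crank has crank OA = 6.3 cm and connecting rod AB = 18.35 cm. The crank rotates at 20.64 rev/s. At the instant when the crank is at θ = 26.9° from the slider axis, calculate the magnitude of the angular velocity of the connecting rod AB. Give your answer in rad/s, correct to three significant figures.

40.2

ω = 129.7 rad/s (converted from 20.64 rev/s).
The rod makes angle φ with the slider axis where L sinφ = r sinθ; differentiating, L cosφ·φ̇ = r ω cosθ.
L cosφ = √(L² − r² sin²θ) = 0.18127 m.
|ω_rod| = r ω |cosθ| / √(L² − r² sin²θ) = 0.063·129.7·0.89180/0.18127 = 40.194 rad/s.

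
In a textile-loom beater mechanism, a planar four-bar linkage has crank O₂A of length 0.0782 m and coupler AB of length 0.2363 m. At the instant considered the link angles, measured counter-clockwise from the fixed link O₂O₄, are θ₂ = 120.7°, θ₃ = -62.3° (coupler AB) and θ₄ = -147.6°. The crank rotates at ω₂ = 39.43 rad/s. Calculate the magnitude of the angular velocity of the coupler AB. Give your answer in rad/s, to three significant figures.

ω₂ = 39.43 rad/s
Differentiating the loop-closure r₂e^{iθ₂}+r₃e^{iθ₃}=r₁+r₄e^{iθ₄} gives r₂ω₂e^{iθ₂}+r₃ω₃e^{iθ₃}=r₄ω₄e^{iθ₄}.
Eliminating the other unknown: ω₃ = r₂ω₂ sin(θ₄−θ₂) / [r₃ sin(θ₃−θ₄)].
Numerator sine = +0.99956; denominator sine = +0.99664.
Result = 0.0782·39.43·(+0.99956) / (0.2363·(+0.99664)) = +13.087 rad/s; magnitude 13.087 rad/s.

13.1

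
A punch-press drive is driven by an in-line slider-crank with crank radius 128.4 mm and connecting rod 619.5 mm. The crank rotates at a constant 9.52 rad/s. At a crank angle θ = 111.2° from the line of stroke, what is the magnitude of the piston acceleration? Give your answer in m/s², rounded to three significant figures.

6.01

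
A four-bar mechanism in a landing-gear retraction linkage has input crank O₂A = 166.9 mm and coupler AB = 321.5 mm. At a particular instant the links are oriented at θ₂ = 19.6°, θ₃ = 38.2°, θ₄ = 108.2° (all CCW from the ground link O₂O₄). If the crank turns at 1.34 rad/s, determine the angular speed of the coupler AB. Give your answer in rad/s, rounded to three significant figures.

ω₂ = 1.34 rad/s
Differentiating the loop-closure r₂e^{iθ₂}+r₃e^{iθ₃}=r₁+r₄e^{iθ₄} gives r₂ω₂e^{iθ₂}+r₃ω₃e^{iθ₃}=r₄ω₄e^{iθ₄}.
Eliminating the other unknown: ω₃ = r₂ω₂ sin(θ₄−θ₂) / [r₃ sin(θ₃−θ₄)].
Numerator sine = +0.99970; denominator sine = -0.93969.
Result = 0.1669·1.34·(+0.99970) / (0.3215·(-0.93969)) = -0.74006 rad/s; magnitude 0.74006 rad/s.

0.740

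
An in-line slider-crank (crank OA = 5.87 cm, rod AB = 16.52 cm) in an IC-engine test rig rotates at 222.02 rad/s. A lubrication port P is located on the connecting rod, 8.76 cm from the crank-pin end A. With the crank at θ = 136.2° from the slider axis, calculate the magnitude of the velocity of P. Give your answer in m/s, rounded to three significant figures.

8.93

ω = 222 rad/s.  Crank-pin speed |V_A| = rω = 13.033 m/s, perpendicular to OA.
Rod angle: sinφ = −(r/L) sinθ ⇒ φ = -14.237°; ω_rod = −rω cosθ/√(L²−r²sin²θ) = +58.744 rad/s.
V_P = V_A + ω_rod × AP, with AP = 0.0876 m along the rod.
Components: V_Px = −rω sinθ − a·ω_rod·sinφ = -7.7548 m/s;  V_Py = rω cosθ + a·ω_rod·cosφ = -4.4185 m/s.
|V_P| = √(V_Px² + V_Py²) = 8.9253 m/s.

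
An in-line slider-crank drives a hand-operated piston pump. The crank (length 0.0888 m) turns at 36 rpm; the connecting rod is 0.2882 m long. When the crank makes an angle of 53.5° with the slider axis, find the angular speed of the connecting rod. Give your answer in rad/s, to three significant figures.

ω = 3.77 rad/s (converted from 36 rpm).
The rod makes angle φ with the slider axis where L sinφ = r sinθ; differentiating, L cosφ·φ̇ = r ω cosθ.
L cosφ = √(L² − r² sin²θ) = 0.27922 m.
|ω_rod| = r ω |cosθ| / √(L² − r² sin²θ) = 0.0888·3.77·0.59482/0.27922 = 0.71316 rad/s.

0.713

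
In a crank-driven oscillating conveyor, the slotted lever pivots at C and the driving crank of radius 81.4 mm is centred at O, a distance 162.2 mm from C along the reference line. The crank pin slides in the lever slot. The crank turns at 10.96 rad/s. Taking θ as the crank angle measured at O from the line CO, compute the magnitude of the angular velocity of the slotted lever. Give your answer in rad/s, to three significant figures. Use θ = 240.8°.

ω = 10.96 rad/s
Crank pin A relative to C: A = (d + r cosθ, r sinθ); lever angle φ = atan2(r sinθ, d + r cosθ).
Differentiating tanφ: φ̇ = rω(d cosθ + r)/(d² + r² + 2dr cosθ).
d² + r² + 2dr cosθ = |CA|² = 0.0200523 m²;  d cosθ + r = +0.0022692 m.
|ω_lever| = |0.0814·10.96·+0.0022692| / 0.0200523 = 0.10096 rad/s.

0.101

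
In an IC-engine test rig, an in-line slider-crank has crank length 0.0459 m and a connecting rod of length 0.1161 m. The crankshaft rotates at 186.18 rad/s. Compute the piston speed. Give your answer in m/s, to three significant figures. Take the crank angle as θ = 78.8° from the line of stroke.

ω = 186.2 rad/s
For an in-line slider-crank, x = r cosθ + √(L² − r² sin²θ), so v = −rω sinθ·[1 + r cosθ/√(L² − r² sin²θ)].
With r = 0.0459 m, L = 0.1161 m, θ = 78.8°: √(L² − r² sin²θ) = 0.10701 m.
v = −0.0459·186.2·0.98096·[1 + 0.0459·0.19423/0.10701] = -9.0813 m/s.
|v| = 9.0813 m/s.

9.08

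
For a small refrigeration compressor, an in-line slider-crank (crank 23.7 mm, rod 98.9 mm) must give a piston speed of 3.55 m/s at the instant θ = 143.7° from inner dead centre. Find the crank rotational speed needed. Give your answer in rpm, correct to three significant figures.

For an in-line slider-crank, |v_piston| = rω|sinθ|·[1 + r cosθ/√(L² − r² sin²θ)].
With r = 0.0237 m, L = 0.0989 m, θ = 143.7°: the bracketed kinematic factor |dx/dθ| = 0.011293 m.
ω = v/|dx/dθ| = 3.55/0.011293 = 314.35 rad/s.
N = 60ω/(2π) = 3001.8 rpm.

3000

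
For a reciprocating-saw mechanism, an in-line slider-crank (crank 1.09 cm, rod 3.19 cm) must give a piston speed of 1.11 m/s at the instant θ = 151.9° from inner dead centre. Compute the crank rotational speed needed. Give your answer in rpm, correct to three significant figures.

For an in-line slider-crank, |v_piston| = rω|sinθ|·[1 + r cosθ/√(L² − r² sin²θ)].
With r = 0.0109 m, L = 0.0319 m, θ = 151.9°: the bracketed kinematic factor |dx/dθ| = 0.0035661 m.
ω = v/|dx/dθ| = 1.11/0.0035661 = 311.26 rad/s.
N = 60ω/(2π) = 2972.3 rpm.

2970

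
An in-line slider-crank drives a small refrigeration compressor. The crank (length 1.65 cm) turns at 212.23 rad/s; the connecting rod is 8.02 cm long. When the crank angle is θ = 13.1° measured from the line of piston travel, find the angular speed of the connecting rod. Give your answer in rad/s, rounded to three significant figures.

42.6

ω = 212.2 rad/s
The rod makes angle φ with the slider axis where L sinφ = r sinθ; differentiating, L cosφ·φ̇ = r ω cosθ.
L cosφ = √(L² − r² sin²θ) = 0.080113 m.
|ω_rod| = r ω |cosθ| / √(L² − r² sin²θ) = 0.0165·212.2·0.97398/0.080113 = 42.573 rad/s.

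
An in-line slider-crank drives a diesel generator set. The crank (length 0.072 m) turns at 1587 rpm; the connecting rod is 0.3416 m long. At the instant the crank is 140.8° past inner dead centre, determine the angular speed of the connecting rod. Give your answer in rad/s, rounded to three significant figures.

27.4

ω = 166.2 rad/s (converted from 1587 rpm).
The rod makes angle φ with the slider axis where L sinφ = r sinθ; differentiating, L cosφ·φ̇ = r ω cosθ.
L cosφ = √(L² − r² sin²θ) = 0.33856 m.
|ω_rod| = r ω |cosθ| / √(L² − r² sin²θ) = 0.072·166.2·0.77494/0.33856 = 27.389 rad/s.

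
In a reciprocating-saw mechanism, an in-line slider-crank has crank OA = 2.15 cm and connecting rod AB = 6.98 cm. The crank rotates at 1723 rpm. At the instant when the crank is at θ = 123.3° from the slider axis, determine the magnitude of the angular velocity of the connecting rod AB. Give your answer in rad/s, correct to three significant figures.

31.6

ω = 180.4 rad/s (converted from 1723 rpm).
The rod makes angle φ with the slider axis where L sinφ = r sinθ; differentiating, L cosφ·φ̇ = r ω cosθ.
L cosφ = √(L² − r² sin²θ) = 0.067447 m.
|ω_rod| = r ω |cosθ| / √(L² − r² sin²θ) = 0.0215·180.4·0.54902/0.067447 = 31.578 rad/s.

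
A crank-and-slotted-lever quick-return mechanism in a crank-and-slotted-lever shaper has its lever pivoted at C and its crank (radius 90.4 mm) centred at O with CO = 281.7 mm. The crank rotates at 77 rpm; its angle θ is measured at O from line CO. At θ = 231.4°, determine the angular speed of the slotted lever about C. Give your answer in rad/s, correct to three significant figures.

ω = 8.063 rad/s (from 77 rpm).
Crank pin A relative to C: A = (d + r cosθ, r sinθ); lever angle φ = atan2(r sinθ, d + r cosθ).
Differentiating tanφ: φ̇ = rω(d cosθ + r)/(d² + r² + 2dr cosθ).
d² + r² + 2dr cosθ = |CA|² = 0.055752 m²;  d cosθ + r = -0.085347 m.
|ω_lever| = |0.0904·8.063·-0.085347| / 0.055752 = 1.1159 rad/s.

1.12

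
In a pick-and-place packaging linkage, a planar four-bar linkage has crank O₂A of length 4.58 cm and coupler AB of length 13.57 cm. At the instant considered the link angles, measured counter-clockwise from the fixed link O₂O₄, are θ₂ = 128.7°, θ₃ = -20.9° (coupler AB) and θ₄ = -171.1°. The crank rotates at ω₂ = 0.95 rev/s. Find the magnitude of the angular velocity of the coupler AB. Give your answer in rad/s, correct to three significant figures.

3.52

ω₂ = 5.969 rad/s (from 0.95 rev/s).
Differentiating the loop-closure r₂e^{iθ₂}+r₃e^{iθ₃}=r₁+r₄e^{iθ₄} gives r₂ω₂e^{iθ₂}+r₃ω₃e^{iθ₃}=r₄ω₄e^{iθ₄}.
Eliminating the other unknown: ω₃ = r₂ω₂ sin(θ₄−θ₂) / [r₃ sin(θ₃−θ₄)].
Numerator sine = +0.86777; denominator sine = +0.49697.
Result = 0.0458·5.969·(+0.86777) / (0.1357·(+0.49697)) = +3.5177 rad/s; magnitude 3.5177 rad/s.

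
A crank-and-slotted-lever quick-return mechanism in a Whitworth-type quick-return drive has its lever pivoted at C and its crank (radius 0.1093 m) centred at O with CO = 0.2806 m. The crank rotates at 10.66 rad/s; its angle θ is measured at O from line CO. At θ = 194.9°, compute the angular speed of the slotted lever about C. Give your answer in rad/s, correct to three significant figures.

6.01

ω = 10.66 rad/s
Crank pin A relative to C: A = (d + r cosθ, r sinθ); lever angle φ = atan2(r sinθ, d + r cosθ).
Differentiating tanφ: φ̇ = rω(d cosθ + r)/(d² + r² + 2dr cosθ).
d² + r² + 2dr cosθ = |CA|² = 0.0314062 m²;  d cosθ + r = -0.16187 m.
|ω_lever| = |0.1093·10.66·-0.16187| / 0.0314062 = 6.005 rad/s.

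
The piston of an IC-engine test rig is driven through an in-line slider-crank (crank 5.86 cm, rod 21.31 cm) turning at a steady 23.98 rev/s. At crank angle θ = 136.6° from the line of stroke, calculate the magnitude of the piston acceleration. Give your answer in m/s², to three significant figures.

939

ω = 2π·24 = 150.7 rad/s
x(θ) = r cosθ + √(L² − r² sin²θ); with ω constant, a = ω²·d²x/dθ².
d²x/dθ² = −r cosθ − r²(cos2θ)/√u − r⁴ sin²2θ/(4u^{3/2}),  u = L² − r² sin²θ = 0.0437905 m².
Substituting r = 0.0586 m, L = 0.2131 m, θ = 136.6°: d²x/dθ² = +0.041341 m.
a = ω²·d²x/dθ² = (150.7)²·(+0.041341) = +938.5 m/s²;  |a| = 938.5 m/s².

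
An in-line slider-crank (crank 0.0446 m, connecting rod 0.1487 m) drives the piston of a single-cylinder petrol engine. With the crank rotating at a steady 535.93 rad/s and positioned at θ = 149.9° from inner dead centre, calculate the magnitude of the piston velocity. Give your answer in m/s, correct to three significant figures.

8.84

ω = 535.9 rad/s
For an in-line slider-crank, x = r cosθ + √(L² − r² sin²θ), so v = −rω sinθ·[1 + r cosθ/√(L² − r² sin²θ)].
With r = 0.0446 m, L = 0.1487 m, θ = 149.9°: √(L² − r² sin²θ) = 0.14701 m.
v = −0.0446·535.9·0.50151·[1 + 0.0446·-0.86515/0.14701] = -8.841 m/s.
|v| = 8.841 m/s.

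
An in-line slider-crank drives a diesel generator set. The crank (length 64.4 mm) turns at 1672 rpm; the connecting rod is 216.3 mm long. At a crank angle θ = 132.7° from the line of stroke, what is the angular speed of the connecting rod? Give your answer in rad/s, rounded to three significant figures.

ω = 175.1 rad/s (converted from 1672 rpm).
The rod makes angle φ with the slider axis where L sinφ = r sinθ; differentiating, L cosφ·φ̇ = r ω cosθ.
L cosφ = √(L² − r² sin²θ) = 0.21106 m.
|ω_rod| = r ω |cosθ| / √(L² − r² sin²θ) = 0.0644·175.1·0.67816/0.21106 = 36.231 rad/s.

36.2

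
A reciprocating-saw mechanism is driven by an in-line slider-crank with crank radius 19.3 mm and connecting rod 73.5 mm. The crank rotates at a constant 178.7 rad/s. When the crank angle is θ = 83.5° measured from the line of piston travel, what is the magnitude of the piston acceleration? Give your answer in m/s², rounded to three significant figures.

93.4

ω = 178.7 rad/s
x(θ) = r cosθ + √(L² − r² sin²θ); with ω constant, a = ω²·d²x/dθ².
d²x/dθ² = −r cosθ − r²(cos2θ)/√u − r⁴ sin²2θ/(4u^{3/2}),  u = L² − r² sin²θ = 0.00503453 m².
Substituting r = 0.0193 m, L = 0.0735 m, θ = 83.5°: d²x/dθ² = +0.0029254 m.
a = ω²·d²x/dθ² = (178.7)²·(+0.0029254) = +93.419 m/s²;  |a| = 93.419 m/s².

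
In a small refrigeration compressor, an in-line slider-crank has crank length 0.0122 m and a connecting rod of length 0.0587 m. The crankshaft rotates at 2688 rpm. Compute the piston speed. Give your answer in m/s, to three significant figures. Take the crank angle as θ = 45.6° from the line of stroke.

ω = 2π·2688/60 = 281.5 rad/s
For an in-line slider-crank, x = r cosθ + √(L² − r² sin²θ), so v = −rω sinθ·[1 + r cosθ/√(L² − r² sin²θ)].
With r = 0.0122 m, L = 0.0587 m, θ = 45.6°: √(L² − r² sin²θ) = 0.058049 m.
v = −0.0122·281.5·0.71447·[1 + 0.0122·0.69966/0.058049] = -2.8144 m/s.
|v| = 2.8144 m/s.

2.81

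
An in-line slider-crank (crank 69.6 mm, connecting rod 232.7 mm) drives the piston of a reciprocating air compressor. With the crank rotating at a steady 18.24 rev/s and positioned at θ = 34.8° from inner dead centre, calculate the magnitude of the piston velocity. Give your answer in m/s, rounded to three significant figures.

5.69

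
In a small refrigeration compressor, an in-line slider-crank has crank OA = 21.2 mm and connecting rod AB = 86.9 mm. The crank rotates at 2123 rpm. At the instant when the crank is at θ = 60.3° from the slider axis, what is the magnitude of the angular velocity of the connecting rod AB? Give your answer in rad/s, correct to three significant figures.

ω = 222.3 rad/s (converted from 2123 rpm).
The rod makes angle φ with the slider axis where L sinφ = r sinθ; differentiating, L cosφ·φ̇ = r ω cosθ.
L cosφ = √(L² − r² sin²θ) = 0.084926 m.
|ω_rod| = r ω |cosθ| / √(L² − r² sin²θ) = 0.0212·222.3·0.49546/0.084926 = 27.497 rad/s.

27.5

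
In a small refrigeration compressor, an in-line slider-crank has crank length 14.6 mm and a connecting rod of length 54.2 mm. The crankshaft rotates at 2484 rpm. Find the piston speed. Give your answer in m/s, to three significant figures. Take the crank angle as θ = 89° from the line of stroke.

ω = 2π·2484/60 = 260.1 rad/s
For an in-line slider-crank, x = r cosθ + √(L² − r² sin²θ), so v = −rω sinθ·[1 + r cosθ/√(L² − r² sin²θ)].
With r = 0.0146 m, L = 0.0542 m, θ = 89°: √(L² − r² sin²θ) = 0.052197 m.
v = −0.0146·260.1·0.99985·[1 + 0.0146·0.01745/0.052197] = -3.8158 m/s.
|v| = 3.8158 m/s.

3.82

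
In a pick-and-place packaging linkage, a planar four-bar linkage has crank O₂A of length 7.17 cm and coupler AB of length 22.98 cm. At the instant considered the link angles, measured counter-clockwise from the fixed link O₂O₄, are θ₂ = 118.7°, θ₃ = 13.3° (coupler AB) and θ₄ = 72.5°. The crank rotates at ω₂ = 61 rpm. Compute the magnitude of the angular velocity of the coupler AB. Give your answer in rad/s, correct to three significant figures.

ω₂ = 6.388 rad/s (from 61 rpm).
Differentiating the loop-closure r₂e^{iθ₂}+r₃e^{iθ₃}=r₁+r₄e^{iθ₄} gives r₂ω₂e^{iθ₂}+r₃ω₃e^{iθ₃}=r₄ω₄e^{iθ₄}.
Eliminating the other unknown: ω₃ = r₂ω₂ sin(θ₄−θ₂) / [r₃ sin(θ₃−θ₄)].
Numerator sine = -0.72176; denominator sine = -0.85896.
Result = 0.0717·6.388·(-0.72176) / (0.2298·(-0.85896)) = +1.6747 rad/s; magnitude 1.6747 rad/s.

1.67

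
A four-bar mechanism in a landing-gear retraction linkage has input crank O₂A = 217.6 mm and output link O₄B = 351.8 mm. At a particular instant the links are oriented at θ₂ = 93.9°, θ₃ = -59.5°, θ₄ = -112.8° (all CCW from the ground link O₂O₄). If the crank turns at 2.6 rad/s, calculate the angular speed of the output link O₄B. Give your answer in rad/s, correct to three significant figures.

ω₂ = 2.6 rad/s
Differentiating the loop-closure r₂e^{iθ₂}+r₃e^{iθ₃}=r₁+r₄e^{iθ₄} gives r₂ω₂e^{iθ₂}+r₃ω₃e^{iθ₃}=r₄ω₄e^{iθ₄}.
Eliminating the other unknown: ω₄ = r₂ω₂ sin(θ₂−θ₃) / [r₄ sin(θ₄−θ₃)].
Numerator sine = +0.44776; denominator sine = -0.80178.
Result = 0.2176·2.6·(+0.44776) / (0.3518·(-0.80178)) = -0.89811 rad/s; magnitude 0.89811 rad/s.

0.898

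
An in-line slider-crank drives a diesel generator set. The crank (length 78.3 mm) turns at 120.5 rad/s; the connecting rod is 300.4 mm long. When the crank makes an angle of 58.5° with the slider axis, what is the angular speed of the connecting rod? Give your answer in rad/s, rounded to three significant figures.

ω = 120.5 rad/s
The rod makes angle φ with the slider axis where L sinφ = r sinθ; differentiating, L cosφ·φ̇ = r ω cosθ.
L cosφ = √(L² − r² sin²θ) = 0.29289 m.
|ω_rod| = r ω |cosθ| / √(L² − r² sin²θ) = 0.0783·120.5·0.52250/0.29289 = 16.832 rad/s.

16.8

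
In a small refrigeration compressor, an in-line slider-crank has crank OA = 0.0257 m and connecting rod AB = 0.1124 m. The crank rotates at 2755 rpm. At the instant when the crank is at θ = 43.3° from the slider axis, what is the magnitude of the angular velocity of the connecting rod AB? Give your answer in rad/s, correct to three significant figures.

48.6

ω = 288.5 rad/s (converted from 2755 rpm).
The rod makes angle φ with the slider axis where L sinφ = r sinθ; differentiating, L cosφ·φ̇ = r ω cosθ.
L cosφ = √(L² − r² sin²θ) = 0.11101 m.
|ω_rod| = r ω |cosθ| / √(L² − r² sin²θ) = 0.0257·288.5·0.72777/0.11101 = 48.609 rad/s.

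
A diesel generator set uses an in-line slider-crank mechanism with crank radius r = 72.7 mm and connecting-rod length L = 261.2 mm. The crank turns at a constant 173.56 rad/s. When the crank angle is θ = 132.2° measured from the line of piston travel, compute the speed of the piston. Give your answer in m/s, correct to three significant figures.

ω = 173.6 rad/s
For an in-line slider-crank, x = r cosθ + √(L² − r² sin²θ), so v = −rω sinθ·[1 + r cosθ/√(L² − r² sin²θ)].
With r = 0.0727 m, L = 0.2612 m, θ = 132.2°: √(L² − r² sin²θ) = 0.25559 m.
v = −0.0727·173.6·0.74080·[1 + 0.0727·-0.67172/0.25559] = -7.5614 m/s.
|v| = 7.5614 m/s.

7.56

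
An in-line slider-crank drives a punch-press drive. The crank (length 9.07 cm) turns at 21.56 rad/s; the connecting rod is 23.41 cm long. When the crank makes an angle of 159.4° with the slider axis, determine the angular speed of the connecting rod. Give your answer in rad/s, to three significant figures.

7.89

ω = 21.56 rad/s
The rod makes angle φ with the slider axis where L sinφ = r sinθ; differentiating, L cosφ·φ̇ = r ω cosθ.
L cosφ = √(L² − r² sin²θ) = 0.23191 m.
|ω_rod| = r ω |cosθ| / √(L² − r² sin²θ) = 0.0907·21.56·0.93606/0.23191 = 7.8928 rad/s.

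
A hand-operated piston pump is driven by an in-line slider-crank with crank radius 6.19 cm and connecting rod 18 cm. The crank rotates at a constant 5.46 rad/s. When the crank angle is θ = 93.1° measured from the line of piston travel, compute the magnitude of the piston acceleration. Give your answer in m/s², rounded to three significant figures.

0.771

ω = 5.46 rad/s
x(θ) = r cosθ + √(L² − r² sin²θ); with ω constant, a = ω²·d²x/dθ².
d²x/dθ² = −r cosθ − r²(cos2θ)/√u − r⁴ sin²2θ/(4u^{3/2}),  u = L² − r² sin²θ = 0.0285796 m².
Substituting r = 0.0619 m, L = 0.18 m, θ = 93.1°: d²x/dθ² = +0.025871 m.
a = ω²·d²x/dθ² = (5.46)²·(+0.025871) = +0.77125 m/s²;  |a| = 0.77125 m/s².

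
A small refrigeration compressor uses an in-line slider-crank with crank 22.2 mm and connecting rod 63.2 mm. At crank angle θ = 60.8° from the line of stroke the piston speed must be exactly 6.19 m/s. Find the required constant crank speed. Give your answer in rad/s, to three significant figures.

271

For an in-line slider-crank, |v_piston| = rω|sinθ|·[1 + r cosθ/√(L² − r² sin²θ)].
With r = 0.0222 m, L = 0.0632 m, θ = 60.8°: the bracketed kinematic factor |dx/dθ| = 0.022868 m.
ω = v/|dx/dθ| = 6.19/0.022868 = 270.69 rad/s.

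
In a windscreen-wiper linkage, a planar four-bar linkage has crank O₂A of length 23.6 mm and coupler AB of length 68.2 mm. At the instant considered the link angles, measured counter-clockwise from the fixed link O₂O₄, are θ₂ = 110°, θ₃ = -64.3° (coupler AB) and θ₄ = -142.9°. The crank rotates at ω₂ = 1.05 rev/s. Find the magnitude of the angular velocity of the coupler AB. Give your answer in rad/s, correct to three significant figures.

ω₂ = 6.597 rad/s (from 1.05 rev/s).
Differentiating the loop-closure r₂e^{iθ₂}+r₃e^{iθ₃}=r₁+r₄e^{iθ₄} gives r₂ω₂e^{iθ₂}+r₃ω₃e^{iθ₃}=r₄ω₄e^{iθ₄}.
Eliminating the other unknown: ω₃ = r₂ω₂ sin(θ₄−θ₂) / [r₃ sin(θ₃−θ₄)].
Numerator sine = +0.95579; denominator sine = +0.98027.
Result = 0.0236·6.597·(+0.95579) / (0.0682·(+0.98027)) = +2.2259 rad/s; magnitude 2.2259 rad/s.

2.23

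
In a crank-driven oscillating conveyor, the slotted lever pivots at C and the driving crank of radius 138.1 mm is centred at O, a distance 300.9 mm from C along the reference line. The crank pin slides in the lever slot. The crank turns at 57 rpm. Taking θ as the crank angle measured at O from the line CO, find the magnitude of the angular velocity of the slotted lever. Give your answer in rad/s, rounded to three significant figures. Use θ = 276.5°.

1.19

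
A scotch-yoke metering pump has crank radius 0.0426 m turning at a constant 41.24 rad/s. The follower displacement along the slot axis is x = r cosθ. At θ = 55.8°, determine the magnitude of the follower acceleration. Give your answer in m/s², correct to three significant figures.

40.7

ω = 41.24 rad/s
x = r cosθ ⇒ ẍ = −rω² cosθ (ω constant).
|a| = rω²|cosθ| = 0.0426·(41.24)²·|cos 55.8°| = 40.724 m/s².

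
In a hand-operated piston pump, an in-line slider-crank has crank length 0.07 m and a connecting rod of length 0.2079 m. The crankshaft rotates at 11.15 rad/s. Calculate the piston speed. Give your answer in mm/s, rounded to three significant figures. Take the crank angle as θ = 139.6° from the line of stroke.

373

ω = 11.15 rad/s
For an in-line slider-crank, x = r cosθ + √(L² − r² sin²θ), so v = −rω sinθ·[1 + r cosθ/√(L² − r² sin²θ)].
With r = 0.07 m, L = 0.2079 m, θ = 139.6°: √(L² − r² sin²θ) = 0.20289 m.
v = −0.07·11.15·0.64812·[1 + 0.07·-0.76154/0.20289] = -0.37295 m/s.
|v| = 0.37295 m/s = 372.95 mm/s.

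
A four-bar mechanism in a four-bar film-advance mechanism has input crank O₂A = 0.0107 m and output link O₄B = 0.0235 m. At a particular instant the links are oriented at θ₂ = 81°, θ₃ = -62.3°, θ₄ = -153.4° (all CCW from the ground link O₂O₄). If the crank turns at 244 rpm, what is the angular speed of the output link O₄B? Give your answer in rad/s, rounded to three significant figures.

6.95

ω₂ = 25.55 rad/s (from 244 rpm).
Differentiating the loop-closure r₂e^{iθ₂}+r₃e^{iθ₃}=r₁+r₄e^{iθ₄} gives r₂ω₂e^{iθ₂}+r₃ω₃e^{iθ₃}=r₄ω₄e^{iθ₄}.
Eliminating the other unknown: ω₄ = r₂ω₂ sin(θ₂−θ₃) / [r₄ sin(θ₄−θ₃)].
Numerator sine = +0.59763; denominator sine = -0.99982.
Result = 0.0107·25.55·(+0.59763) / (0.0235·(-0.99982)) = -6.9541 rad/s; magnitude 6.9541 rad/s.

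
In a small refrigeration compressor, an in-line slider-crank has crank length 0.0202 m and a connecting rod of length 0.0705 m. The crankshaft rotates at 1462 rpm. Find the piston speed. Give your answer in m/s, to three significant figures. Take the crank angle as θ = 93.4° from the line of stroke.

3.03

ω = 2π·1462/60 = 153.1 rad/s
For an in-line slider-crank, x = r cosθ + √(L² − r² sin²θ), so v = −rω sinθ·[1 + r cosθ/√(L² − r² sin²θ)].
With r = 0.0202 m, L = 0.0705 m, θ = 93.4°: √(L² − r² sin²θ) = 0.067555 m.
v = −0.0202·153.1·0.99824·[1 + 0.0202·-0.05931/0.067555] = -3.0324 m/s.
|v| = 3.0324 m/s.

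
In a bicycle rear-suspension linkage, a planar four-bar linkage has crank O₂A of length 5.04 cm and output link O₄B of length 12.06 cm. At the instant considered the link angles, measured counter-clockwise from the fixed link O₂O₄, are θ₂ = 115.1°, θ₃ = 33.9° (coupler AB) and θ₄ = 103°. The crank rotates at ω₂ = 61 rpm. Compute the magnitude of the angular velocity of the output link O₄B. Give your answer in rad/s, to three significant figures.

2.82

ω₂ = 6.388 rad/s (from 61 rpm).
Differentiating the loop-closure r₂e^{iθ₂}+r₃e^{iθ₃}=r₁+r₄e^{iθ₄} gives r₂ω₂e^{iθ₂}+r₃ω₃e^{iθ₃}=r₄ω₄e^{iθ₄}.
Eliminating the other unknown: ω₄ = r₂ω₂ sin(θ₂−θ₃) / [r₄ sin(θ₄−θ₃)].
Numerator sine = +0.98823; denominator sine = +0.93420.
Result = 0.0504·6.388·(+0.98823) / (0.1206·(+0.93420)) = +2.824 rad/s; magnitude 2.824 rad/s.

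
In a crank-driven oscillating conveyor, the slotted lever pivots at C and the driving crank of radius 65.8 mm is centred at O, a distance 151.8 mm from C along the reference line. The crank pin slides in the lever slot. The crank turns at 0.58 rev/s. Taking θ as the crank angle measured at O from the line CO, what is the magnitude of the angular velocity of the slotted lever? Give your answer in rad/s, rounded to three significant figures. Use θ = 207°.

ω = 3.644 rad/s (from 0.58 rev/s).
Crank pin A relative to C: A = (d + r cosθ, r sinθ); lever angle φ = atan2(r sinθ, d + r cosθ).
Differentiating tanφ: φ̇ = rω(d cosθ + r)/(d² + r² + 2dr cosθ).
d² + r² + 2dr cosθ = |CA|² = 0.00957335 m²;  d cosθ + r = -0.069455 m.
|ω_lever| = |0.0658·3.644·-0.069455| / 0.00957335 = 1.7397 rad/s.

1.74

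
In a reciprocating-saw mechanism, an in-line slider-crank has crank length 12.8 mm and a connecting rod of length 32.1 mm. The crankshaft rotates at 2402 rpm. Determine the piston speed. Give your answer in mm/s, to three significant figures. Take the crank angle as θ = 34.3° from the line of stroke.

ω = 2π·2402/60 = 251.5 rad/s
For an in-line slider-crank, x = r cosθ + √(L² − r² sin²θ), so v = −rω sinθ·[1 + r cosθ/√(L² − r² sin²θ)].
With r = 0.0128 m, L = 0.0321 m, θ = 34.3°: √(L² − r² sin²θ) = 0.031279 m.
v = −0.0128·251.5·0.56353·[1 + 0.0128·0.82610/0.031279] = -2.4277 m/s.
|v| = 2.4277 m/s = 2427.7 mm/s.

2430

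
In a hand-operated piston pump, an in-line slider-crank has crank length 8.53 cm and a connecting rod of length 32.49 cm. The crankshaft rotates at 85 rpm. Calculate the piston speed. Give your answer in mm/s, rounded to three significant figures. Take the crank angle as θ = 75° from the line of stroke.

785

ω = 2π·85/60 = 8.901 rad/s
For an in-line slider-crank, x = r cosθ + √(L² − r² sin²θ), so v = −rω sinθ·[1 + r cosθ/√(L² − r² sin²θ)].
With r = 0.0853 m, L = 0.3249 m, θ = 75°: √(L² − r² sin²θ) = 0.31428 m.
v = −0.0853·8.901·0.96593·[1 + 0.0853·0.25882/0.31428] = -0.78492 m/s.
|v| = 0.78492 m/s = 784.92 mm/s.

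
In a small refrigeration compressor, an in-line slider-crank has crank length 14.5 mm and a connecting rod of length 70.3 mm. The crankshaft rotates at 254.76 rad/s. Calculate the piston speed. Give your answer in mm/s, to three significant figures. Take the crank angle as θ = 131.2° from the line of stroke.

ω = 254.8 rad/s
For an in-line slider-crank, x = r cosθ + √(L² − r² sin²θ), so v = −rω sinθ·[1 + r cosθ/√(L² − r² sin²θ)].
With r = 0.0145 m, L = 0.0703 m, θ = 131.2°: √(L² − r² sin²θ) = 0.069448 m.
v = −0.0145·254.8·0.75241·[1 + 0.0145·-0.65869/0.069448] = -2.3972 m/s.
|v| = 2.3972 m/s = 2397.2 mm/s.

2400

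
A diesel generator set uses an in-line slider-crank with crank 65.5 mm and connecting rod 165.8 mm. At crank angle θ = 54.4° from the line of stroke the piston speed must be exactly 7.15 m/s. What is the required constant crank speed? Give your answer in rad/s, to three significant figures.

108

For an in-line slider-crank, |v_piston| = rω|sinθ|·[1 + r cosθ/√(L² − r² sin²θ)].
With r = 0.0655 m, L = 0.1658 m, θ = 54.4°: the bracketed kinematic factor |dx/dθ| = 0.066191 m.
ω = v/|dx/dθ| = 7.15/0.066191 = 108.02 rad/s.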